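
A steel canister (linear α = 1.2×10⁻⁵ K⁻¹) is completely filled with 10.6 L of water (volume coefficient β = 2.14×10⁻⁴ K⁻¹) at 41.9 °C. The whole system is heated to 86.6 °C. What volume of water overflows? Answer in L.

The canister also expands: β_container ≈ 3α = 3.6×10⁻⁵ /K
Net overflow = V₀(β_liq − 3α_cont)ΔT
β − 3α = 2.14×10⁻⁴ − 3.6×10⁻⁵ = 1.78×10⁻⁴ /K; ΔT = 44.7 K
ΔV = 10.6 × 1.78×10⁻⁴ × 44.7 = 0.0843 L

0.0843 L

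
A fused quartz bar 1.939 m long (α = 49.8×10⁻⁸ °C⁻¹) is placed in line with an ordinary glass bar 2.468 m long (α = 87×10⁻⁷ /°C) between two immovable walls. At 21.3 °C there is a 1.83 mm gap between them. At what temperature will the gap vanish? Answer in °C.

T = 103 °C

Gap closes when ΔL₁ + ΔL₂ = 1.83 mm = 1.83×10⁻³ m
(α₁L₁ + α₂L₂)ΔT = g
α₁L₁ + α₂L₂ = 49.8×10⁻⁸×1.939 + 87×10⁻⁷×2.468 = 2.2437222×10⁻⁵ m/K
ΔT = 1.83×10⁻³ / 2.2437222×10⁻⁵ = 81.56 K
T = 21.3 + 81.56 = 102.86 °C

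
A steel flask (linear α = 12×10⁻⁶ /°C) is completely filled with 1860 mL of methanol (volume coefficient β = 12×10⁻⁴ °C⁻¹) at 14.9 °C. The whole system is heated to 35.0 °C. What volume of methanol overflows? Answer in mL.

43.5 mL

The flask also expands: β_container ≈ 3α = 3.6×10⁻⁵ /K
Net overflow = V₀(β_liq − 3α_cont)ΔT
β − 3α = 1.20×10⁻³ − 3.6×10⁻⁵ = 1.164×10⁻³ /K; ΔT = 20.1 K
ΔV = 1860 × 1.164×10⁻³ × 20.1 = 43.5 mL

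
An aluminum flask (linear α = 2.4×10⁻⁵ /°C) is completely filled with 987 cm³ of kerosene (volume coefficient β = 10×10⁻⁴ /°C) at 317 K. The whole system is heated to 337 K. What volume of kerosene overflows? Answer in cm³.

18.3 cm³

The flask also expands: β_container ≈ 3α = 7.2×10⁻⁵ /K
Net overflow = V₀(β_liq − 3α_cont)ΔT
β − 3α = 1.00×10⁻³ − 7.2×10⁻⁵ = 9.28×10⁻⁴ /K; ΔT = 20 K
ΔV = 987 × 9.28×10⁻⁴ × 20 = 18.3 cm³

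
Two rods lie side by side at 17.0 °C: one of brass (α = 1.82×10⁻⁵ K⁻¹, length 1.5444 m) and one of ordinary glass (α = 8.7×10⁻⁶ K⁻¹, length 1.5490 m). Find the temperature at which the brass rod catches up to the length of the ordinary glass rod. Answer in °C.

L₁(1 + α₁ΔT) = L₂(1 + α₂ΔT) ⇒ ΔT = (L₂ − L₁)/(α₁L₁ − α₂L₂)
L₂ − L₁ = 1.5490 − 1.5444 = 4.60×10⁻³ m
α₁L₁ − α₂L₂ = 1.82×10⁻⁵×1.5444 − 8.7×10⁻⁶×1.5490 = 1.463178×10⁻⁵ m/K
ΔT = 4.60×10⁻³ / 1.463178×10⁻⁵ = 314.384 K
T = 17.0 + 314.384 = 331.384 °C

T = 331.4 °C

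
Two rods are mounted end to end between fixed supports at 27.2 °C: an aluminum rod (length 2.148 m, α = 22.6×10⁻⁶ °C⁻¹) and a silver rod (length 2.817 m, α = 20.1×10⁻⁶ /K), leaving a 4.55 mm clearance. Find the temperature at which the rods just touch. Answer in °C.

Gap closes when ΔL₁ + ΔL₂ = 4.55 mm = 4.55×10⁻³ m
(α₁L₁ + α₂L₂)ΔT = g
α₁L₁ + α₂L₂ = 22.6×10⁻⁶×2.148 + 20.1×10⁻⁶×2.817 = 1.051665×10⁻⁴ m/K
ΔT = 4.55×10⁻³ / 1.051665×10⁻⁴ = 43.265 K
T = 27.2 + 43.265 = 70.465 °C

T = 70.5 °C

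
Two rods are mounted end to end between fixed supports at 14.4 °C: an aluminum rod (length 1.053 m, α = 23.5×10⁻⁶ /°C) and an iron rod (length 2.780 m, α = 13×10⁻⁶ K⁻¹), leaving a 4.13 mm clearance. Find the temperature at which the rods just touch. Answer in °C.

Gap closes when ΔL₁ + ΔL₂ = 4.13 mm = 4.13×10⁻³ m
(α₁L₁ + α₂L₂)ΔT = g
α₁L₁ + α₂L₂ = 23.5×10⁻⁶×1.053 + 13×10⁻⁶×2.780 = 6.08855×10⁻⁵ m/K
ΔT = 4.13×10⁻³ / 6.08855×10⁻⁵ = 67.832 K
T = 14.4 + 67.832 = 82.232 °C

T = 82.2 °C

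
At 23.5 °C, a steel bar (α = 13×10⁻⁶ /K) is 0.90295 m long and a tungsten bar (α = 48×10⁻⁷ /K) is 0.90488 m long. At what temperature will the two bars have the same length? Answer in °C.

Equal length when α₁L₁ΔT − α₂L₂ΔT = L₂ − L₁ = 1.93×10⁻³ m
α₁L₁ = 1.173835×10⁻⁵, α₂L₂ = 4.343424×10⁻⁶ → Δ(αL) = 7.394926×10⁻⁶ m/K
ΔT = 1.93×10⁻³ / 7.394926×10⁻⁶ = 260.990 K, so T = 23.5 + 260.990 = 284.490 °C

T = 284.5 °C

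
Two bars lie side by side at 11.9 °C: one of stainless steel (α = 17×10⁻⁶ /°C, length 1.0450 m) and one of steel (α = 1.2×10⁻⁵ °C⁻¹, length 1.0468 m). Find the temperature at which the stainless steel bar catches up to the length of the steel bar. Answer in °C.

T = 357.8 °C

L₁(1 + α₁ΔT) = L₂(1 + α₂ΔT) ⇒ ΔT = (L₂ − L₁)/(α₁L₁ − α₂L₂)
L₂ − L₁ = 1.0468 − 1.0450 = 1.80×10⁻³ m
α₁L₁ − α₂L₂ = 17×10⁻⁶×1.0450 − 1.2×10⁻⁵×1.0468 = 5.2034×10⁻⁶ m/K
ΔT = 1.80×10⁻³ / 5.2034×10⁻⁶ = 345.928 K
T = 11.9 + 345.928 = 357.828 °C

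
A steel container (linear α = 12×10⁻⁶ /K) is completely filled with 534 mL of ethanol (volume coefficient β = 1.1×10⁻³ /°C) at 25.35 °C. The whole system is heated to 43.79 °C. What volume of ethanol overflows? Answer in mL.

The container also expands: β_container ≈ 3α = 3.6×10⁻⁵ /K
Net overflow = V₀(β_liq − 3α_cont)ΔT
β − 3α = 1.10×10⁻³ − 3.6×10⁻⁵ = 1.064×10⁻³ /K; ΔT = 18.44 K
ΔV = 534 × 1.064×10⁻³ × 18.44 = 10.5 mL

10.5 mL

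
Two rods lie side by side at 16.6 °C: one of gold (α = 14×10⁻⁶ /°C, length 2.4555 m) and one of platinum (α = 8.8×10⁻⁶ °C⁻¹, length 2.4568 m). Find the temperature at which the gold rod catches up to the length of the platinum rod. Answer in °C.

L₁(1 + α₁ΔT) = L₂(1 + α₂ΔT) ⇒ ΔT = (L₂ − L₁)/(α₁L₁ − α₂L₂)
L₂ − L₁ = 2.4568 − 2.4555 = 1.30×10⁻³ m
α₁L₁ − α₂L₂ = 14×10⁻⁶×2.4555 − 8.8×10⁻⁶×2.4568 = 1.275716×10⁻⁵ m/K
ΔT = 1.30×10⁻³ / 1.275716×10⁻⁵ = 101.904 K
T = 16.6 + 101.904 = 118.504 °C

T = 118.5 °C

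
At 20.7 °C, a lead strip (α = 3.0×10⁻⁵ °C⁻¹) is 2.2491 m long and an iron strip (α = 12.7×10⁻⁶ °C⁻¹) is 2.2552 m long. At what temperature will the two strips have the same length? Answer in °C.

T = 177.8 °C

L₁(1 + α₁ΔT) = L₂(1 + α₂ΔT) ⇒ ΔT = (L₂ − L₁)/(α₁L₁ − α₂L₂)
L₂ − L₁ = 2.2552 − 2.2491 = 6.10×10⁻³ m
α₁L₁ − α₂L₂ = 3.0×10⁻⁵×2.2491 − 12.7×10⁻⁶×2.2552 = 3.883196×10⁻⁵ m/K
ΔT = 6.10×10⁻³ / 3.883196×10⁻⁵ = 157.087 K
T = 20.7 + 157.087 = 177.787 °C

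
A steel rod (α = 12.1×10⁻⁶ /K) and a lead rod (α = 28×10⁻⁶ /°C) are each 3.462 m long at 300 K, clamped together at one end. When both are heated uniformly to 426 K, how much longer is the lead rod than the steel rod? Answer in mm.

6.94 mm

ΔT = 126 K
steel: ΔL = 12.1×10⁻⁶ × 3.462 m × 126 = 5.2782×10⁻³ m = 5.2782 mm
lead: ΔL = 28×10⁻⁶ × 3.462 m × 126 = 1.2214×10⁻² m = 12.214 mm
difference = 12.214 − 5.2782 = 6.9358 mm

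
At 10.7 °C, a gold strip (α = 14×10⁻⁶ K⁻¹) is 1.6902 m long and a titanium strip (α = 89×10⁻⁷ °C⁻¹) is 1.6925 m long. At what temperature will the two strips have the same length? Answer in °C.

Equal length when α₁L₁ΔT − α₂L₂ΔT = L₂ − L₁ = 2.30×10⁻³ m
α₁L₁ = 2.36628×10⁻⁵, α₂L₂ = 1.506325×10⁻⁵ → Δ(αL) = 8.59955×10⁻⁶ m/K
ΔT = 2.30×10⁻³ / 8.59955×10⁻⁶ = 267.456 K, so T = 10.7 + 267.456 = 278.156 °C

T = 278.2 °C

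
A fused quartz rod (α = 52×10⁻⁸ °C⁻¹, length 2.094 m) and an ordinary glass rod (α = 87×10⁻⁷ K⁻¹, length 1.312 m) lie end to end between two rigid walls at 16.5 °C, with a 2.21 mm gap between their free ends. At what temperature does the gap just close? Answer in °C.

α₁L₁ = 1.08888×10⁻⁶ m/K, α₂L₂ = 1.14144×10⁻⁵ m/K → total 1.250328×10⁻⁵ m/K
ΔT = g/(α₁L₁+α₂L₂) = 2.21×10⁻³ / 1.250328×10⁻⁵ = 176.75 K
T = 16.5 + 176.75 = 193.25 °C

T = 193 °C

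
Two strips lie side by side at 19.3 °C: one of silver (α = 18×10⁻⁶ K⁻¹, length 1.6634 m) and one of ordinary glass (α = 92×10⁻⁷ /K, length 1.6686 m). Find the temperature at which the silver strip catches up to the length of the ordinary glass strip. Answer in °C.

Equal length when α₁L₁ΔT − α₂L₂ΔT = L₂ − L₁ = 5.20×10⁻³ m
α₁L₁ = 2.99412×10⁻⁵, α₂L₂ = 1.535112×10⁻⁵ → Δ(αL) = 1.459008×10⁻⁵ m/K
ΔT = 5.20×10⁻³ / 1.459008×10⁻⁵ = 356.407 K, so T = 19.3 + 356.407 = 375.707 °C

T = 375.7 °C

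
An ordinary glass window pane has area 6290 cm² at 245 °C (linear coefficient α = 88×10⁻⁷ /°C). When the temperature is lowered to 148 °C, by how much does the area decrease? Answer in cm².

ΔA = 10.7 cm²

Area coefficient ≈ 2α; |ΔT| = 97 K
ΔA = 2αA₀ΔT = 2(88×10⁻⁷)(6290)(97) = 10.7 cm²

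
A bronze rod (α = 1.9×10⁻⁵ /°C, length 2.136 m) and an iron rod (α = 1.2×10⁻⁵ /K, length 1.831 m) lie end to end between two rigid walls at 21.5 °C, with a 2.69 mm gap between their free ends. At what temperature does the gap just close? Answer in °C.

α₁L₁ = 4.0584×10⁻⁵ m/K, α₂L₂ = 2.1972×10⁻⁵ m/K → total 6.2556×10⁻⁵ m/K
ΔT = g/(α₁L₁+α₂L₂) = 2.69×10⁻³ / 6.2556×10⁻⁵ = 43.001 K
T = 21.5 + 43.001 = 64.501 °C

T = 64.5 °C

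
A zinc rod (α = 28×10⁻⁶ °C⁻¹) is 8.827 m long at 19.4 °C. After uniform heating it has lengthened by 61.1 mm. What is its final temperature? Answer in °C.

T = 267 °C

ΔL = αL₀ΔT ⇒ ΔT = ΔL / (αL₀)
ΔT = 61.1×10⁻³ m / (28×10⁻⁶ × 8.827 m) = 247.21 K
T = 19.4 + 247.21 = 266.61 °C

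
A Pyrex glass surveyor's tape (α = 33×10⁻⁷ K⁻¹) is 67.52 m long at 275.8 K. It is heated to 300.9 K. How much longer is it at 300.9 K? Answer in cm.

ΔL = 0.559 cm

|ΔT| = |300.9 − 275.8| = 25.1 K
ΔL = αL₀ΔT = (33×10⁻⁷)(67.52)(25.1) = 5.59×10⁻³ m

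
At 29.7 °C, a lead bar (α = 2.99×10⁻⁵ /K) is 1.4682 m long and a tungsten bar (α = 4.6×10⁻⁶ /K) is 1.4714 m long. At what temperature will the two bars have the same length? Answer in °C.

Equal length when α₁L₁ΔT − α₂L₂ΔT = L₂ − L₁ = 3.20×10⁻³ m
α₁L₁ = 4.389918×10⁻⁵, α₂L₂ = 6.76844×10⁻⁶ → Δ(αL) = 3.713074×10⁻⁵ m/K
ΔT = 3.20×10⁻³ / 3.713074×10⁻⁵ = 86.182 K, so T = 29.7 + 86.182 = 115.882 °C

T = 115.9 °C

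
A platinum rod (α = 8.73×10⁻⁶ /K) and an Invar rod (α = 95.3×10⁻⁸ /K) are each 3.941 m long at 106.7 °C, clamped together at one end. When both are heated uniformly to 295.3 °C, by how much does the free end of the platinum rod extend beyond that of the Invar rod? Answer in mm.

5.78 mm

ΔT = 188.6 K
platinum: ΔL = 8.73×10⁻⁶ × 3.941 m × 188.6 = 6.4888×10⁻³ m = 6.4888 mm
Invar: ΔL = 95.3×10⁻⁸ × 3.941 m × 188.6 = 7.0834×10⁻⁴ m = 0.70834 mm
difference = 6.4888 − 0.70834 = 5.78046 mm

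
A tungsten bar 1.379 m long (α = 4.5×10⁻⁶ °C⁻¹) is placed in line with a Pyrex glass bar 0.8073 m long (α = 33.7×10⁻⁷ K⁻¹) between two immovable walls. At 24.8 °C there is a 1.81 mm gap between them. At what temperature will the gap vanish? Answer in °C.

T = 228 °C

Gap closes when ΔL₁ + ΔL₂ = 1.81 mm = 1.81×10⁻³ m
(α₁L₁ + α₂L₂)ΔT = g
α₁L₁ + α₂L₂ = 4.5×10⁻⁶×1.379 + 33.7×10⁻⁷×0.8073 = 8.926101×10⁻⁶ m/K
ΔT = 1.81×10⁻³ / 8.926101×10⁻⁶ = 202.78 K
T = 24.8 + 202.78 = 227.58 °C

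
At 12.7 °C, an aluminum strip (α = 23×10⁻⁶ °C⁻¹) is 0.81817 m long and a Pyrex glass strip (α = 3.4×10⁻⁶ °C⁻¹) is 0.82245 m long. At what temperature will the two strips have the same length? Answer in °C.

Equal length when α₁L₁ΔT − α₂L₂ΔT = L₂ − L₁ = 4.28×10⁻³ m
α₁L₁ = 1.881791×10⁻⁵, α₂L₂ = 2.79633×10⁻⁶ → Δ(αL) = 1.602158×10⁻⁵ m/K
ΔT = 4.28×10⁻³ / 1.602158×10⁻⁵ = 267.140 K, so T = 12.7 + 267.140 = 279.840 °C

T = 279.8 °C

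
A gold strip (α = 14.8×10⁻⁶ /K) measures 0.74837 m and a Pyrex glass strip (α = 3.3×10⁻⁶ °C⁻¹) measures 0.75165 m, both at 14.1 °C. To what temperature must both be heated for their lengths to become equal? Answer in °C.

Equal length when α₁L₁ΔT − α₂L₂ΔT = L₂ − L₁ = 3.28×10⁻³ m
α₁L₁ = 1.1075876×10⁻⁵, α₂L₂ = 2.480445×10⁻⁶ → Δ(αL) = 8.595431×10⁻⁶ m/K
ΔT = 3.28×10⁻³ / 8.595431×10⁻⁶ = 381.598 K, so T = 14.1 + 381.598 = 395.698 °C

T = 395.7 °C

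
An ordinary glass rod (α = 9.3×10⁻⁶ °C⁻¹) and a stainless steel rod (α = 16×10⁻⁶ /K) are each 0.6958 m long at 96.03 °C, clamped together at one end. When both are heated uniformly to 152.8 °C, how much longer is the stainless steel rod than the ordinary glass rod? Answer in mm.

0.265 mm

ΔT = 56.77 K
ordinary glass: ΔL = 9.3×10⁻⁶ × 0.6958 m × 56.77 = 3.6736×10⁻⁴ m = 0.36736 mm
stainless steel: ΔL = 16×10⁻⁶ × 0.6958 m × 56.77 = 6.3201×10⁻⁴ m = 0.63201 mm
difference = 0.63201 − 0.36736 = 0.26465 mm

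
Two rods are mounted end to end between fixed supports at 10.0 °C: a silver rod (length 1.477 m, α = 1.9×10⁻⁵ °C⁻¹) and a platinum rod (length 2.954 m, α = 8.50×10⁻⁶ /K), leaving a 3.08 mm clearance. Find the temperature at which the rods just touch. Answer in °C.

α₁L₁ = 2.8063×10⁻⁵ m/K, α₂L₂ = 2.5109×10⁻⁵ m/K → total 5.3172×10⁻⁵ m/K
ΔT = g/(α₁L₁+α₂L₂) = 3.08×10⁻³ / 5.3172×10⁻⁵ = 57.925 K
T = 10.0 + 57.925 = 67.925 °C

T = 67.9 °C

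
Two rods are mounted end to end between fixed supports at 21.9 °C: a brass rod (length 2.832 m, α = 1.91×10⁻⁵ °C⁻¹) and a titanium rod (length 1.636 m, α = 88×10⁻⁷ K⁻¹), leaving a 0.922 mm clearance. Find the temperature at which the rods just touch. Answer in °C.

Gap closes when ΔL₁ + ΔL₂ = 0.922 mm = 9.22×10⁻⁴ m
(α₁L₁ + α₂L₂)ΔT = g
α₁L₁ + α₂L₂ = 1.91×10⁻⁵×2.832 + 88×10⁻⁷×1.636 = 6.8488×10⁻⁵ m/K
ΔT = 9.22×10⁻⁴ / 6.8488×10⁻⁵ = 13.462 K
T = 21.9 + 13.462 = 35.362 °C

T = 35.4 °C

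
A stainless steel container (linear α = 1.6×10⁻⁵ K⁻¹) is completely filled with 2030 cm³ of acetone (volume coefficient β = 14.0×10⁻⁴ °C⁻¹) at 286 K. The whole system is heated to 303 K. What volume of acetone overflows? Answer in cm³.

The container also expands: β_container ≈ 3α = 4.8×10⁻⁵ /K
Net overflow = V₀(β_liq − 3α_cont)ΔT
β − 3α = 1.40×10⁻³ − 4.8×10⁻⁵ = 1.352×10⁻³ /K; ΔT = 17 K
ΔV = 2030 × 1.352×10⁻³ × 17 = 46.7 cm³

46.7 cm³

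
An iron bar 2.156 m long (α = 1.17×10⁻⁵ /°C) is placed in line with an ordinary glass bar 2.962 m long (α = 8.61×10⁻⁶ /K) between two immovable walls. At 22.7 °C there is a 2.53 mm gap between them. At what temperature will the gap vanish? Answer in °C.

Gap closes when ΔL₁ + ΔL₂ = 2.53 mm = 2.53×10⁻³ m
(α₁L₁ + α₂L₂)ΔT = g
α₁L₁ + α₂L₂ = 1.17×10⁻⁵×2.156 + 8.61×10⁻⁶×2.962 = 5.072802×10⁻⁵ m/K
ΔT = 2.53×10⁻³ / 5.072802×10⁻⁵ = 49.874 K
T = 22.7 + 49.874 = 72.574 °C

T = 72.6 °C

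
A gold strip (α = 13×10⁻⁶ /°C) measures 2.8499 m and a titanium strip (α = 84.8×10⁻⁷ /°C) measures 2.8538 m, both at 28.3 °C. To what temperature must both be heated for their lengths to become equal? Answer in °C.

T = 331.8 °C

Equal length when α₁L₁ΔT − α₂L₂ΔT = L₂ − L₁ = 3.90×10⁻³ m
α₁L₁ = 3.70487×10⁻⁵, α₂L₂ = 2.4200224×10⁻⁵ → Δ(αL) = 1.2848476×10⁻⁵ m/K
ΔT = 3.90×10⁻³ / 1.2848476×10⁻⁵ = 303.538 K, so T = 28.3 + 303.538 = 331.838 °C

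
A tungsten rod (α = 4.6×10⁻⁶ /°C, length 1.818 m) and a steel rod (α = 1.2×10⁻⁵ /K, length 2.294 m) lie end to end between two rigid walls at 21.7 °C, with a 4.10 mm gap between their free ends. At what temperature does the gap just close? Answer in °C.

α₁L₁ = 8.3628×10⁻⁶ m/K, α₂L₂ = 2.7528×10⁻⁵ m/K → total 3.58908×10⁻⁵ m/K
ΔT = g/(α₁L₁+α₂L₂) = 4.10×10⁻³ / 3.58908×10⁻⁵ = 114.24 K
T = 21.7 + 114.24 = 135.94 °C

T = 136 °C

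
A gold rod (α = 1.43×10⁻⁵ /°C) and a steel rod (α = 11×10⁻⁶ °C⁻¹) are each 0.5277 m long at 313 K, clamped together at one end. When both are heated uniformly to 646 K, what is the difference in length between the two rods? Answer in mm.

ΔT = 333 K
gold: ΔL = 1.43×10⁻⁵ × 0.5277 m × 333 = 2.5129×10⁻³ m = 2.5129 mm
steel: ΔL = 11×10⁻⁶ × 0.5277 m × 333 = 1.9330×10⁻³ m = 1.9330 mm
difference = 2.5129 − 1.9330 = 0.5799 mm

0.580 mm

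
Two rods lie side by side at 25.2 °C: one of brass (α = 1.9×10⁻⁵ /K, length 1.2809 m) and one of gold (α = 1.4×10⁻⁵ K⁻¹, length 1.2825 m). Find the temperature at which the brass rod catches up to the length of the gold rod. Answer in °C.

T = 275.9 °C

Equal length when α₁L₁ΔT − α₂L₂ΔT = L₂ − L₁ = 1.60×10⁻³ m
α₁L₁ = 2.43371×10⁻⁵, α₂L₂ = 1.7955×10⁻⁵ → Δ(αL) = 6.3821×10⁻⁶ m/K
ΔT = 1.60×10⁻³ / 6.3821×10⁻⁶ = 250.701 K, so T = 25.2 + 250.701 = 275.901 °C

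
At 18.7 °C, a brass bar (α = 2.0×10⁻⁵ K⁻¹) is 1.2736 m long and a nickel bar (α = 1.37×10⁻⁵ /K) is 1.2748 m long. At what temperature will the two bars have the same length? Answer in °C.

T = 168.6 °C

Equal length when α₁L₁ΔT − α₂L₂ΔT = L₂ − L₁ = 1.20×10⁻³ m
α₁L₁ = 2.5472×10⁻⁵, α₂L₂ = 1.746476×10⁻⁵ → Δ(αL) = 8.00724×10⁻⁶ m/K
ΔT = 1.20×10⁻³ / 8.00724×10⁻⁶ = 149.864 K, so T = 18.7 + 149.864 = 168.564 °C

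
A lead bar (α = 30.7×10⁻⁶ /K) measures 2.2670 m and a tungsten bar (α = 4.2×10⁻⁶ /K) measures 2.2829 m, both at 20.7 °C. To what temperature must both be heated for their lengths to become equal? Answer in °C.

T = 285.7 °C

Equal length when α₁L₁ΔT − α₂L₂ΔT = L₂ − L₁ = 1.59×10⁻² m
α₁L₁ = 6.95969×10⁻⁵, α₂L₂ = 9.58818×10⁻⁶ → Δ(αL) = 6.000872×10⁻⁵ m/K
ΔT = 1.59×10⁻² / 6.000872×10⁻⁵ = 264.961 K, so T = 20.7 + 264.961 = 285.661 °C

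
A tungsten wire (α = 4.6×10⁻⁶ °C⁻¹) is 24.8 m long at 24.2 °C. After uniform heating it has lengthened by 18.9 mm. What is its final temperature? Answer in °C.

ΔL = αL₀ΔT ⇒ ΔT = ΔL / (αL₀)
ΔT = 18.9×10⁻³ m / (4.6×10⁻⁶ × 24.8 m) = 165.67 K
T = 24.2 + 165.67 = 189.87 °C

T = 190 °C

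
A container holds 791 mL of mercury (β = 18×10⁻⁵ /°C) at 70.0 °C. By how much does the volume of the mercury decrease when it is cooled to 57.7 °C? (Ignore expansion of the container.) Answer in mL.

ΔV = 1.75 mL

|ΔT| = |57.7 − 70.0| = 12.3 K
ΔV = βV₀ΔT = (18×10⁻⁵)(791)(12.3) = 1.75 mL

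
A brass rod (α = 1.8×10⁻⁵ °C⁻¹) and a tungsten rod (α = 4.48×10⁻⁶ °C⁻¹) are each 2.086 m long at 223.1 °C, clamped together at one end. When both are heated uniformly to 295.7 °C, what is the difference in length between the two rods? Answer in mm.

2.05 mm

ΔT = 72.6 K
brass: ΔL = 1.8×10⁻⁵ × 2.086 m × 72.6 = 2.7260×10⁻³ m = 2.7260 mm
tungsten: ΔL = 4.48×10⁻⁶ × 2.086 m × 72.6 = 6.7847×10⁻⁴ m = 0.67847 mm
difference = 2.7260 − 0.67847 = 2.04753 mm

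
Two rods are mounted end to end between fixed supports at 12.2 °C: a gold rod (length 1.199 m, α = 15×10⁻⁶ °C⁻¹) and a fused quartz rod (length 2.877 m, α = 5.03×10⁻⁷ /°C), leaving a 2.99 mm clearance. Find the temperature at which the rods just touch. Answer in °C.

T = 166 °C

Gap closes when ΔL₁ + ΔL₂ = 2.99 mm = 2.99×10⁻³ m
(α₁L₁ + α₂L₂)ΔT = g
α₁L₁ + α₂L₂ = 15×10⁻⁶×1.199 + 5.03×10⁻⁷×2.877 = 1.9432131×10⁻⁵ m/K
ΔT = 2.99×10⁻³ / 1.9432131×10⁻⁵ = 153.87 K
T = 12.2 + 153.87 = 166.07 °C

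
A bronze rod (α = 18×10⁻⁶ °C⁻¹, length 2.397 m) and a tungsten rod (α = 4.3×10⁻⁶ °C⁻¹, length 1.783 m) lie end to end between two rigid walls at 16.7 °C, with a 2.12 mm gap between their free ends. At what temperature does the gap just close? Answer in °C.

T = 58.4 °C

Gap closes when ΔL₁ + ΔL₂ = 2.12 mm = 2.12×10⁻³ m
(α₁L₁ + α₂L₂)ΔT = g
α₁L₁ + α₂L₂ = 18×10⁻⁶×2.397 + 4.3×10⁻⁶×1.783 = 5.08129×10⁻⁵ m/K
ΔT = 2.12×10⁻³ / 5.08129×10⁻⁵ = 41.722 K
T = 16.7 + 41.722 = 58.422 °C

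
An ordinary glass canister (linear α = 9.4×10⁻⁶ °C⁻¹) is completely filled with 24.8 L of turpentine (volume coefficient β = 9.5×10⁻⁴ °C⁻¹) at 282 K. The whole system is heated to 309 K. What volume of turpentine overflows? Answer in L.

The canister also expands: β_container ≈ 3α = 2.82×10⁻⁵ /K
Net overflow = V₀(β_liq − 3α_cont)ΔT
β − 3α = 9.50×10⁻⁴ − 2.82×10⁻⁵ = 9.218×10⁻⁴ /K; ΔT = 27 K
ΔV = 24.8 × 9.218×10⁻⁴ × 27 = 0.617 L

0.617 L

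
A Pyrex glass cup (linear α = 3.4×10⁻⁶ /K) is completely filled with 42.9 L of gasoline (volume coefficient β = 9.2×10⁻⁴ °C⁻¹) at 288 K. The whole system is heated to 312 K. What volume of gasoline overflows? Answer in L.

0.937 L

The cup also expands: β_container ≈ 3α = 1.02×10⁻⁵ /K
Net overflow = V₀(β_liq − 3α_cont)ΔT
β − 3α = 9.20×10⁻⁴ − 1.02×10⁻⁵ = 9.098×10⁻⁴ /K; ΔT = 24 K
ΔV = 42.9 × 9.098×10⁻⁴ × 24 = 0.937 L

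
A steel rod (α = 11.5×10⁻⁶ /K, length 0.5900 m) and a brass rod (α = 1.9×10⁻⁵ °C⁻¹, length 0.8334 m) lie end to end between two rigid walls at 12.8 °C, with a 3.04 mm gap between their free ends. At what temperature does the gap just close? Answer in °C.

Gap closes when ΔL₁ + ΔL₂ = 3.04 mm = 3.04×10⁻³ m
(α₁L₁ + α₂L₂)ΔT = g
α₁L₁ + α₂L₂ = 11.5×10⁻⁶×0.5900 + 1.9×10⁻⁵×0.8334 = 2.26196×10⁻⁵ m/K
ΔT = 3.04×10⁻³ / 2.26196×10⁻⁵ = 134.40 K
T = 12.8 + 134.40 = 147.20 °C

T = 147 °C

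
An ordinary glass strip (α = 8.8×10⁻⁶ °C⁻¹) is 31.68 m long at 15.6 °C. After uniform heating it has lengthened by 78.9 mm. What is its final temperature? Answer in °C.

ΔL = αL₀ΔT ⇒ ΔT = ΔL / (αL₀)
ΔT = 78.9×10⁻³ m / (8.8×10⁻⁶ × 31.68 m) = 283.01 K
T = 15.6 + 283.01 = 298.61 °C

T = 299 °C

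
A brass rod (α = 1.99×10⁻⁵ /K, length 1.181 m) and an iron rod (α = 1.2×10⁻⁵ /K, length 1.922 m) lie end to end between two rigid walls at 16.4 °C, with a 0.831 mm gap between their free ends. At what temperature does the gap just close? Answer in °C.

α₁L₁ = 2.35019×10⁻⁵ m/K, α₂L₂ = 2.3064×10⁻⁵ m/K → total 4.65659×10⁻⁵ m/K
ΔT = g/(α₁L₁+α₂L₂) = 8.31×10⁻⁴ / 4.65659×10⁻⁵ = 17.846 K
T = 16.4 + 17.846 = 34.246 °C

T = 34.2 °C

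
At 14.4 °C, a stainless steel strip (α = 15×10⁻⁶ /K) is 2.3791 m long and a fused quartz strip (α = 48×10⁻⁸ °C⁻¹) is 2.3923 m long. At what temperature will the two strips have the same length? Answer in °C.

T = 396.6 °C

L₁(1 + α₁ΔT) = L₂(1 + α₂ΔT) ⇒ ΔT = (L₂ − L₁)/(α₁L₁ − α₂L₂)
L₂ − L₁ = 2.3923 − 2.3791 = 1.32×10⁻² m
α₁L₁ − α₂L₂ = 15×10⁻⁶×2.3791 − 48×10⁻⁸×2.3923 = 3.4538196×10⁻⁵ m/K
ΔT = 1.32×10⁻² / 3.4538196×10⁻⁵ = 382.186 K
T = 14.4 + 382.186 = 396.586 °C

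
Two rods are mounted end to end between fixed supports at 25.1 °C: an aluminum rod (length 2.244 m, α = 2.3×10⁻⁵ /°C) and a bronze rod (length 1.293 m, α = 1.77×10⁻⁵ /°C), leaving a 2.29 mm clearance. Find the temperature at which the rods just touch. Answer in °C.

α₁L₁ = 5.1612×10⁻⁵ m/K, α₂L₂ = 2.28861×10⁻⁵ m/K → total 7.44981×10⁻⁵ m/K
ΔT = g/(α₁L₁+α₂L₂) = 2.29×10⁻³ / 7.44981×10⁻⁵ = 30.739 K
T = 25.1 + 30.739 = 55.839 °C

T = 55.8 °C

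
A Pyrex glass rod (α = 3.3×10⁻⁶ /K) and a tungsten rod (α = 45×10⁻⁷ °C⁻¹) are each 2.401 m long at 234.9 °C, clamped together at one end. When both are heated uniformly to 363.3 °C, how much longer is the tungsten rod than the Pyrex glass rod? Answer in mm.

0.370 mm

ΔT = 128.4 K
Pyrex glass: ΔL = 3.3×10⁻⁶ × 2.401 m × 128.4 = 1.0174×10⁻³ m = 1.0174 mm
tungsten: ΔL = 45×10⁻⁷ × 2.401 m × 128.4 = 1.3873×10⁻³ m = 1.3873 mm
difference = 1.3873 − 1.0174 = 0.3699 mm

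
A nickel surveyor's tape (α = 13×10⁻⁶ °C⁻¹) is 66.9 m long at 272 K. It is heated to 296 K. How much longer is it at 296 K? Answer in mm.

ΔL = 20.9 mm

|ΔT| = |296 − 272| = 24 K
ΔL = αL₀ΔT = (13×10⁻⁶)(66.9)(24) = 2.09×10⁻² m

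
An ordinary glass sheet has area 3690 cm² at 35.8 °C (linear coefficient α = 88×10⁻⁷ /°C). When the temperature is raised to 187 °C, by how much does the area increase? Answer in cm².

Area coefficient ≈ 2α; |ΔT| = 151.2 K
ΔA = 2αA₀ΔT = 2(88×10⁻⁷)(3690)(151.2) = 9.82 cm²

ΔA = 9.82 cm²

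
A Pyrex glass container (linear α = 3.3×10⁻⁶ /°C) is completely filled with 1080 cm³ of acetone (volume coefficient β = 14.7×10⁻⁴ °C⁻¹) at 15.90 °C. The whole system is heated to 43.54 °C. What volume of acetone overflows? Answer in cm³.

43.6 cm³

The container also expands: β_container ≈ 3α = 9.9×10⁻⁶ /K
Net overflow = V₀(β_liq − 3α_cont)ΔT
β − 3α = 1.47×10⁻³ − 9.9×10⁻⁶ = 1.4601×10⁻³ /K; ΔT = 27.64 K
ΔV = 1080 × 1.4601×10⁻³ × 27.64 = 43.6 cm³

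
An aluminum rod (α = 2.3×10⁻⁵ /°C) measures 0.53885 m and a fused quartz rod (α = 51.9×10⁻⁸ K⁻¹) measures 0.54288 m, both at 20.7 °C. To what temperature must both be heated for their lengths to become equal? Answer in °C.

L₁(1 + α₁ΔT) = L₂(1 + α₂ΔT) ⇒ ΔT = (L₂ − L₁)/(α₁L₁ − α₂L₂)
L₂ − L₁ = 0.54288 − 0.53885 = 4.03×10⁻³ m
α₁L₁ − α₂L₂ = 2.3×10⁻⁵×0.53885 − 51.9×10⁻⁸×0.54288 = 1.211179528×10⁻⁵ m/K
ΔT = 4.03×10⁻³ / 1.211179528×10⁻⁵ = 332.733 K
T = 20.7 + 332.733 = 353.433 °C

T = 353.4 °C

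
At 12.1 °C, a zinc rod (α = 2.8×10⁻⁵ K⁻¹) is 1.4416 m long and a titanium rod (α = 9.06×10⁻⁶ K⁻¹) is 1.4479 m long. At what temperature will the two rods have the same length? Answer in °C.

L₁(1 + α₁ΔT) = L₂(1 + α₂ΔT) ⇒ ΔT = (L₂ − L₁)/(α₁L₁ − α₂L₂)
L₂ − L₁ = 1.4479 − 1.4416 = 6.30×10⁻³ m
α₁L₁ − α₂L₂ = 2.8×10⁻⁵×1.4416 − 9.06×10⁻⁶×1.4479 = 2.7246826×10⁻⁵ m/K
ΔT = 6.30×10⁻³ / 2.7246826×10⁻⁵ = 231.220 K
T = 12.1 + 231.220 = 243.320 °C

T = 243.3 °C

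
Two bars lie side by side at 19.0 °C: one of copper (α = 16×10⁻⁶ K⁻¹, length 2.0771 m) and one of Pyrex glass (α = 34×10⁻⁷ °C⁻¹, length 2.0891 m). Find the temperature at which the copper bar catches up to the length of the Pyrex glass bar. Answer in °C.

T = 478.2 °C

L₁(1 + α₁ΔT) = L₂(1 + α₂ΔT) ⇒ ΔT = (L₂ − L₁)/(α₁L₁ − α₂L₂)
L₂ − L₁ = 2.0891 − 2.0771 = 1.20×10⁻² m
α₁L₁ − α₂L₂ = 16×10⁻⁶×2.0771 − 34×10⁻⁷×2.0891 = 2.613066×10⁻⁵ m/K
ΔT = 1.20×10⁻² / 2.613066×10⁻⁵ = 459.231 K
T = 19.0 + 459.231 = 478.231 °C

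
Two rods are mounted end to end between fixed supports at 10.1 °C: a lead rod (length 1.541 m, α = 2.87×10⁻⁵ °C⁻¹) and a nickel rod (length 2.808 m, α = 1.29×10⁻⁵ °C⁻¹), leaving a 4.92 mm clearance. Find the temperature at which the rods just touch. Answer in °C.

T = 71.3 °C

Gap closes when ΔL₁ + ΔL₂ = 4.92 mm = 4.92×10⁻³ m
(α₁L₁ + α₂L₂)ΔT = g
α₁L₁ + α₂L₂ = 2.87×10⁻⁵×1.541 + 1.29×10⁻⁵×2.808 = 8.04499×10⁻⁵ m/K
ΔT = 4.92×10⁻³ / 8.04499×10⁻⁵ = 61.156 K
T = 10.1 + 61.156 = 71.256 °C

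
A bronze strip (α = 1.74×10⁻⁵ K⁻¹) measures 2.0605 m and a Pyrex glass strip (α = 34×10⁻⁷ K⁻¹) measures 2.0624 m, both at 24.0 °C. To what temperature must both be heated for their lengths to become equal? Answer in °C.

T = 89.88 °C

Equal length when α₁L₁ΔT − α₂L₂ΔT = L₂ − L₁ = 1.90×10⁻³ m
α₁L₁ = 3.58527×10⁻⁵, α₂L₂ = 7.01216×10⁻⁶ → Δ(αL) = 2.884054×10⁻⁵ m/K
ΔT = 1.90×10⁻³ / 2.884054×10⁻⁵ = 65.8795 K, so T = 24.0 + 65.8795 = 89.8795 °C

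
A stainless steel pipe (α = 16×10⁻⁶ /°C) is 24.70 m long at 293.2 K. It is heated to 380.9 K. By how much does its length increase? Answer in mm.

|ΔT| = |380.9 − 293.2| = 87.7 K
ΔL = αL₀ΔT = (16×10⁻⁶)(24.70)(87.7) = 3.47×10⁻² m

ΔL = 34.7 mm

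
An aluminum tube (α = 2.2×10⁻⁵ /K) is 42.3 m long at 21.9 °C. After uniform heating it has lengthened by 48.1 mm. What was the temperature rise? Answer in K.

ΔT = 51.7 K

ΔL = αL₀ΔT ⇒ ΔT = ΔL / (αL₀)
ΔT = 48.1×10⁻³ m / (2.2×10⁻⁵ × 42.3 m) = 51.687 K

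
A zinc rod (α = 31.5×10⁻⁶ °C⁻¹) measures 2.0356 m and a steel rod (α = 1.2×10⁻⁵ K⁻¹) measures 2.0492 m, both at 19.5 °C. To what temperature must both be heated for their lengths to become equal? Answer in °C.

T = 363.5 °C

L₁(1 + α₁ΔT) = L₂(1 + α₂ΔT) ⇒ ΔT = (L₂ − L₁)/(α₁L₁ − α₂L₂)
L₂ − L₁ = 2.0492 − 2.0356 = 1.36×10⁻² m
α₁L₁ − α₂L₂ = 31.5×10⁻⁶×2.0356 − 1.2×10⁻⁵×2.0492 = 3.9531×10⁻⁵ m/K
ΔT = 1.36×10⁻² / 3.9531×10⁻⁵ = 344.034 K
T = 19.5 + 344.034 = 363.534 °C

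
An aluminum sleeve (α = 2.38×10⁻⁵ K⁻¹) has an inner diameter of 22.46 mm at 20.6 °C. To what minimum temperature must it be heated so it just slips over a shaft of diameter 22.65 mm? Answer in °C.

Required Δd = 22.65 − 22.46 = 0.19 mm
Δd = αd₀ΔT ⇒ ΔT = Δd/(αd₀) = 0.19 / (2.38×10⁻⁵ × 22.46) = 355.44 K
T_min = 20.6 + 355.44 = 376.04 °C

T = 376 °C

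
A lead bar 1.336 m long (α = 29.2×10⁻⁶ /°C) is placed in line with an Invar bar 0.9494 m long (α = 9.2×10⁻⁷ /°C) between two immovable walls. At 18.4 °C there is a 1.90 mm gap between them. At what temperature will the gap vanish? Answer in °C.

α₁L₁ = 3.90112×10⁻⁵ m/K, α₂L₂ = 8.73448×10⁻⁷ m/K → total 3.9884648×10⁻⁵ m/K
ΔT = g/(α₁L₁+α₂L₂) = 1.90×10⁻³ / 3.9884648×10⁻⁵ = 47.637 K
T = 18.4 + 47.637 = 66.037 °C

T = 66.0 °C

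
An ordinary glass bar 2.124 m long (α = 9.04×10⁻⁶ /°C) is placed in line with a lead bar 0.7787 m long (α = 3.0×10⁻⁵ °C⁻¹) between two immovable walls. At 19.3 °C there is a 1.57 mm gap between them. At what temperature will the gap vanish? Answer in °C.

T = 56.2 °C

α₁L₁ = 1.920096×10⁻⁵ m/K, α₂L₂ = 2.3361×10⁻⁵ m/K → total 4.256196×10⁻⁵ m/K
ΔT = g/(α₁L₁+α₂L₂) = 1.57×10⁻³ / 4.256196×10⁻⁵ = 36.887 K
T = 19.3 + 36.887 = 56.187 °C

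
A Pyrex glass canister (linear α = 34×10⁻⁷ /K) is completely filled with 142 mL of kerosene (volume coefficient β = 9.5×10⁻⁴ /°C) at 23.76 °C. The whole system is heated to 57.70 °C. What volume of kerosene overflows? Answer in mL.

4.53 mL

The canister also expands: β_container ≈ 3α = 1.02×10⁻⁵ /K
Net overflow = V₀(β_liq − 3α_cont)ΔT
β − 3α = 9.50×10⁻⁴ − 1.02×10⁻⁵ = 9.398×10⁻⁴ /K; ΔT = 33.94 K
ΔV = 142 × 9.398×10⁻⁴ × 33.94 = 4.53 mL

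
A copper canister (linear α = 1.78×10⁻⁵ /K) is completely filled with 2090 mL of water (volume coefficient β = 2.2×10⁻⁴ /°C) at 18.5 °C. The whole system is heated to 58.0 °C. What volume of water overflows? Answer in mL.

The canister also expands: β_container ≈ 3α = 5.34×10⁻⁵ /K
Net overflow = V₀(β_liq − 3α_cont)ΔT
β − 3α = 2.20×10⁻⁴ − 5.34×10⁻⁵ = 1.666×10⁻⁴ /K; ΔT = 39.5 K
ΔV = 2090 × 1.666×10⁻⁴ × 39.5 = 13.8 mL

13.8 mL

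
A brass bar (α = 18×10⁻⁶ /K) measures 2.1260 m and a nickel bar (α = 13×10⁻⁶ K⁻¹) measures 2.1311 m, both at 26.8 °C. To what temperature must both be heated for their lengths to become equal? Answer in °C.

L₁(1 + α₁ΔT) = L₂(1 + α₂ΔT) ⇒ ΔT = (L₂ − L₁)/(α₁L₁ − α₂L₂)
L₂ − L₁ = 2.1311 − 2.1260 = 5.10×10⁻³ m
α₁L₁ − α₂L₂ = 18×10⁻⁶×2.1260 − 13×10⁻⁶×2.1311 = 1.05637×10⁻⁵ m/K
ΔT = 5.10×10⁻³ / 1.05637×10⁻⁵ = 482.785 K
T = 26.8 + 482.785 = 509.585 °C

T = 509.6 °C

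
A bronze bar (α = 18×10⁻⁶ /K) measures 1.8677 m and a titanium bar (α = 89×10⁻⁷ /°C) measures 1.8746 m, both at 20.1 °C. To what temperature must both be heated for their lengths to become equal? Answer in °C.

Equal length when α₁L₁ΔT − α₂L₂ΔT = L₂ − L₁ = 6.90×10⁻³ m
α₁L₁ = 3.36186×10⁻⁵, α₂L₂ = 1.668394×10⁻⁵ → Δ(αL) = 1.693466×10⁻⁵ m/K
ΔT = 6.90×10⁻³ / 1.693466×10⁻⁵ = 407.448 K, so T = 20.1 + 407.448 = 427.548 °C

T = 427.5 °C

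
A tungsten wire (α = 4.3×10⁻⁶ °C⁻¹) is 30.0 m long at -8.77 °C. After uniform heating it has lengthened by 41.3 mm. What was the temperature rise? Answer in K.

ΔT = 320 K

ΔL = αL₀ΔT ⇒ ΔT = ΔL / (αL₀)
ΔT = 41.3×10⁻³ m / (4.3×10⁻⁶ × 30.0 m) = 320.16 K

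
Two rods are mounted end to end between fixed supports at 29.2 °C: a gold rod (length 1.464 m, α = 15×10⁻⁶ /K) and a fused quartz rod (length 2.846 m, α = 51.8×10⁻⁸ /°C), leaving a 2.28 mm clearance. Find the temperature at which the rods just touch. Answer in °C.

α₁L₁ = 2.196×10⁻⁵ m/K, α₂L₂ = 1.474228×10⁻⁶ m/K → total 2.3434228×10⁻⁵ m/K
ΔT = g/(α₁L₁+α₂L₂) = 2.28×10⁻³ / 2.3434228×10⁻⁵ = 97.29 K
T = 29.2 + 97.29 = 126.49 °C

T = 126 °C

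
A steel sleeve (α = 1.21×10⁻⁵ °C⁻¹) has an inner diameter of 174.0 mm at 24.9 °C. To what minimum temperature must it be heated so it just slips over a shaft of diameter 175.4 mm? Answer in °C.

Required Δd = 175.4 − 174.0 = 1.4 mm
Δd = αd₀ΔT ⇒ ΔT = Δd/(αd₀) = 1.4 / (1.21×10⁻⁵ × 174.0) = 664.96 K
T_min = 24.9 + 664.96 = 689.86 °C

T = 690 °C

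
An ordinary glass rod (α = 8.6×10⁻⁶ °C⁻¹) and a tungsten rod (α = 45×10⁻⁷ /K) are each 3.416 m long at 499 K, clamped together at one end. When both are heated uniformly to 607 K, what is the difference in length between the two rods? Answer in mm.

ΔT = 108 K
ordinary glass: ΔL = 8.6×10⁻⁶ × 3.416 m × 108 = 3.1728×10⁻³ m = 3.1728 mm
tungsten: ΔL = 45×10⁻⁷ × 3.416 m × 108 = 1.6602×10⁻³ m = 1.6602 mm
difference = 3.1728 − 1.6602 = 1.5126 mm

1.51 mm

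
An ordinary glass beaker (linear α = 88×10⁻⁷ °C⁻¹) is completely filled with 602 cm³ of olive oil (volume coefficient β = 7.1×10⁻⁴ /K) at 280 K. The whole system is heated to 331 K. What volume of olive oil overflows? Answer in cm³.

The beaker also expands: β_container ≈ 3α = 2.64×10⁻⁵ /K
Net overflow = V₀(β_liq − 3α_cont)ΔT
β − 3α = 7.10×10⁻⁴ − 2.64×10⁻⁵ = 6.836×10⁻⁴ /K; ΔT = 51 K
ΔV = 602 × 6.836×10⁻⁴ × 51 = 21.0 cm³

21.0 cm³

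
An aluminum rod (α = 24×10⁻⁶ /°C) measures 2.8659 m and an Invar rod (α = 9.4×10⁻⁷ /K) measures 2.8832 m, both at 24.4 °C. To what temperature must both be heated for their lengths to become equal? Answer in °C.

Equal length when α₁L₁ΔT − α₂L₂ΔT = L₂ − L₁ = 1.73×10⁻² m
α₁L₁ = 6.87816×10⁻⁵, α₂L₂ = 2.710208×10⁻⁶ → Δ(αL) = 6.6071392×10⁻⁵ m/K
ΔT = 1.73×10⁻² / 6.6071392×10⁻⁵ = 261.838 K, so T = 24.4 + 261.838 = 286.238 °C

T = 286.2 °C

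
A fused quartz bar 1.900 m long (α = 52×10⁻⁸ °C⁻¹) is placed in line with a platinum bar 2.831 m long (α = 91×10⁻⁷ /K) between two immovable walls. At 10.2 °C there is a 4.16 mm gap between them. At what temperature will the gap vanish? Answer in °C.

α₁L₁ = 9.880×10⁻⁷ m/K, α₂L₂ = 2.57621×10⁻⁵ m/K → total 2.67501×10⁻⁵ m/K
ΔT = g/(α₁L₁+α₂L₂) = 4.16×10⁻³ / 2.67501×10⁻⁵ = 155.51 K
T = 10.2 + 155.51 = 165.71 °C

T = 166 °C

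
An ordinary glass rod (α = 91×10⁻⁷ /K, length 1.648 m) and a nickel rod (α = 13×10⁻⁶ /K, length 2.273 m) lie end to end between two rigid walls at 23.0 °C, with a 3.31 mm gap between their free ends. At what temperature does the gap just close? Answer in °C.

T = 97.3 °C

Gap closes when ΔL₁ + ΔL₂ = 3.31 mm = 3.31×10⁻³ m
(α₁L₁ + α₂L₂)ΔT = g
α₁L₁ + α₂L₂ = 91×10⁻⁷×1.648 + 13×10⁻⁶×2.273 = 4.45458×10⁻⁵ m/K
ΔT = 3.31×10⁻³ / 4.45458×10⁻⁵ = 74.306 K
T = 23.0 + 74.306 = 97.306 °C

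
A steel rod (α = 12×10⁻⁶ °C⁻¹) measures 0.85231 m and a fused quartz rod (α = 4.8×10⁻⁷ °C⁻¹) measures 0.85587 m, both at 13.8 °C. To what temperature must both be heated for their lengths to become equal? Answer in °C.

L₁(1 + α₁ΔT) = L₂(1 + α₂ΔT) ⇒ ΔT = (L₂ − L₁)/(α₁L₁ − α₂L₂)
L₂ − L₁ = 0.85587 − 0.85231 = 3.56×10⁻³ m
α₁L₁ − α₂L₂ = 12×10⁻⁶×0.85231 − 4.8×10⁻⁷×0.85587 = 9.8169024×10⁻⁶ m/K
ΔT = 3.56×10⁻³ / 9.8169024×10⁻⁶ = 362.640 K
T = 13.8 + 362.640 = 376.440 °C

T = 376.4 °C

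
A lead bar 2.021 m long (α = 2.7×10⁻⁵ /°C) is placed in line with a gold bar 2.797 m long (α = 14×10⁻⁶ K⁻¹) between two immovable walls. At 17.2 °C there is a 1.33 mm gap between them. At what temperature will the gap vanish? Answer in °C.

α₁L₁ = 5.4567×10⁻⁵ m/K, α₂L₂ = 3.9158×10⁻⁵ m/K → total 9.3725×10⁻⁵ m/K
ΔT = g/(α₁L₁+α₂L₂) = 1.33×10⁻³ / 9.3725×10⁻⁵ = 14.190 K
T = 17.2 + 14.190 = 31.390 °C

T = 31.4 °C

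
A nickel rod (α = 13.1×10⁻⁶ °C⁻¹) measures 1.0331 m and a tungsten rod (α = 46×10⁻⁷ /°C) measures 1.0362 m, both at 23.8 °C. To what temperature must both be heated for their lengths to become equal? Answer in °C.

Equal length when α₁L₁ΔT − α₂L₂ΔT = L₂ − L₁ = 3.10×10⁻³ m
α₁L₁ = 1.353361×10⁻⁵, α₂L₂ = 4.76652×10⁻⁶ → Δ(αL) = 8.76709×10⁻⁶ m/K
ΔT = 3.10×10⁻³ / 8.76709×10⁻⁶ = 353.595 K, so T = 23.8 + 353.595 = 377.395 °C

T = 377.4 °C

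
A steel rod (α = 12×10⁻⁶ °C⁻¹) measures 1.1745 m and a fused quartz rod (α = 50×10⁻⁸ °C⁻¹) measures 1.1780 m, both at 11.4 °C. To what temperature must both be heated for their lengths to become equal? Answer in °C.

L₁(1 + α₁ΔT) = L₂(1 + α₂ΔT) ⇒ ΔT = (L₂ − L₁)/(α₁L₁ − α₂L₂)
L₂ − L₁ = 1.1780 − 1.1745 = 3.50×10⁻³ m
α₁L₁ − α₂L₂ = 12×10⁻⁶×1.1745 − 50×10⁻⁸×1.1780 = 1.3505×10⁻⁵ m/K
ΔT = 3.50×10⁻³ / 1.3505×10⁻⁵ = 259.163 K
T = 11.4 + 259.163 = 270.563 °C

T = 270.6 °C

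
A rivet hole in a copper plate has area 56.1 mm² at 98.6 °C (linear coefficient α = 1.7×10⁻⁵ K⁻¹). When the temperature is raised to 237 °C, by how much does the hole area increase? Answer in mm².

Area coefficient ≈ 2α; |ΔT| = 138.4 K
ΔA = 2αA₀ΔT = 2(1.7×10⁻⁵)(56.1)(138.4) = 0.264 mm²

ΔA = 0.264 mm²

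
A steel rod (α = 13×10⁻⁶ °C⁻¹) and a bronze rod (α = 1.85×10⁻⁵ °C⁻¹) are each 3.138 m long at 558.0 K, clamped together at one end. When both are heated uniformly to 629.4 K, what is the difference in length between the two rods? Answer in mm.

ΔT = 71.4 K
steel: ΔL = 13×10⁻⁶ × 3.138 m × 71.4 = 2.9127×10⁻³ m = 2.9127 mm
bronze: ΔL = 1.85×10⁻⁵ × 3.138 m × 71.4 = 4.1450×10⁻³ m = 4.1450 mm
difference = 4.1450 − 2.9127 = 1.2323 mm

1.23 mm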